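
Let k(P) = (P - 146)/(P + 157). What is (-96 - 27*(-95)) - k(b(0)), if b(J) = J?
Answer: 387779/157 ≈ 2469.9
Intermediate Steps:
k(P) = (-146 + P)/(157 + P)
(-96 - 27*(-95)) - k(b(0)) = (-96 - 27*(-95)) - (-146 + 0)/(157 + 0) = (-96 + 2565) - (-146)/157 = 2469 - (-146)/157 = 2469 - 1*(-146/157) = 2469 + 146/157 = 387779/157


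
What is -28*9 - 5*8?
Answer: -292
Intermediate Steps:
-28*9 - 5*8 = -252 - 40 = -292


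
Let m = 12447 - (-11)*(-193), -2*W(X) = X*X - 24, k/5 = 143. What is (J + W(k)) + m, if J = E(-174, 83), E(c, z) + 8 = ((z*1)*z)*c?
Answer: -2887941/2 ≈ -1.4440e+6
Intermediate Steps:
k = 715 (k = 5*143 = 715)
E(c, z) = -8 + c*z² (E(c, z) = -8 + ((z*1)*z)*c = -8 + (z*z)*c = -8 + z²*c = -8 + c*z²)
W(X) = 12 - X²/2 (W(X) = -(X*X - 24)/2 = -(X² - 24)/2 = -(-24 + X²)/2 = 12 - X²/2)
J = -1198694 (J = -8 - 174*83² = -8 - 174*6889 = -8 - 1198686 = -1198694)
m = 10324 (m = 12447 - 1*2123 = 12447 - 2123 = 10324)
(J + W(k)) + m = (-1198694 + (12 - ½*715²)) + 10324 = (-1198694 + (12 - ½*511225)) + 10324 = (-1198694 + (12 - 511225/2)) + 10324 = (-1198694 - 511201/2) + 10324 = -2908589/2 + 10324 = -2887941/2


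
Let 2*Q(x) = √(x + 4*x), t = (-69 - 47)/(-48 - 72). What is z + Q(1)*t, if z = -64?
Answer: -64 + 29*√5/60 ≈ -62.919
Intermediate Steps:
t = 29/30 (t = -116/(-120) = -116*(-1/120) = 29/30 ≈ 0.96667)
Q(x) = √5*√x/2 (Q(x) = √(x + 4*x)/2 = √(5*x)/2 = (√5*√x)/2 = √5*√x/2)
z + Q(1)*t = -64 + (√5*√1/2)*(29/30) = -64 + ((½)*√5*1)*(29/30) = -64 + (√5/2)*(29/30) = -64 + 29*√5/60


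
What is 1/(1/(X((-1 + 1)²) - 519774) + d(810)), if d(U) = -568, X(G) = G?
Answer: -519774/295231633 ≈ -0.0017606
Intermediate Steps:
1/(1/(X((-1 + 1)²) - 519774) + d(810)) = 1/(1/((-1 + 1)² - 519774) - 568) = 1/(1/(0² - 519774) - 568) = 1/(1/(0 - 519774) - 568) = 1/(1/(-519774) - 568) = 1/(-1/519774 - 568) = 1/(-295231633/519774) = -519774/295231633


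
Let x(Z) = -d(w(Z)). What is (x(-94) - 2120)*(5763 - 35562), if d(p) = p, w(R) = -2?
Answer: 63114282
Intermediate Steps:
x(Z) = 2 (x(Z) = -1*(-2) = 2)
(x(-94) - 2120)*(5763 - 35562) = (2 - 2120)*(5763 - 35562) = -2118*(-29799) = 63114282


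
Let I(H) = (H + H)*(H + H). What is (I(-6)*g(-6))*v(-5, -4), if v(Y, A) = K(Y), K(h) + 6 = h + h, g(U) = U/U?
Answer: -2304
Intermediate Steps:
g(U) = 1
K(h) = -6 + 2*h (K(h) = -6 + (h + h) = -6 + 2*h)
I(H) = 4*H² (I(H) = (2*H)*(2*H) = 4*H²)
v(Y, A) = -6 + 2*Y
(I(-6)*g(-6))*v(-5, -4) = ((4*(-6)²)*1)*(-6 + 2*(-5)) = ((4*36)*1)*(-6 - 10) = (144*1)*(-16) = 144*(-16) = -2304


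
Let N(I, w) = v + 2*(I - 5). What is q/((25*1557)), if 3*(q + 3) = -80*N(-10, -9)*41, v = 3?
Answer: 9839/12975 ≈ 0.75830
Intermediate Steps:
N(I, w) = -7 + 2*I (N(I, w) = 3 + 2*(I - 5) = 3 + 2*(-5 + I) = 3 + (-10 + 2*I) = -7 + 2*I)
q = 29517 (q = -3 + (-80*(-7 + 2*(-10))*41)/3 = -3 + (-80*(-7 - 20)*41)/3 = -3 + (-80*(-27)*41)/3 = -3 + (2160*41)/3 = -3 + (1/3)*88560 = -3 + 29520 = 29517)
q/((25*1557)) = 29517/((25*1557)) = 29517/38925 = 29517*(1/38925) = 9839/12975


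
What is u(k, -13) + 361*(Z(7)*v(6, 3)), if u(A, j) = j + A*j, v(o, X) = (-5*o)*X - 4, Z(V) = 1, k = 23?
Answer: -34246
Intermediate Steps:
v(o, X) = -4 - 5*X*o (v(o, X) = -5*X*o - 4 = -4 - 5*X*o)
u(k, -13) + 361*(Z(7)*v(6, 3)) = -13*(1 + 23) + 361*(1*(-4 - 5*3*6)) = -13*24 + 361*(1*(-4 - 90)) = -312 + 361*(1*(-94)) = -312 + 361*(-94) = -312 - 33934 = -34246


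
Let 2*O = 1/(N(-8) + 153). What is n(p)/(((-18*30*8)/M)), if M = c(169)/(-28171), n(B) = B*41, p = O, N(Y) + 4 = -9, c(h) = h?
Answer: 533/2621203200 ≈ 2.0334e-7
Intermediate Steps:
N(Y) = -13 (N(Y) = -4 - 9 = -13)
O = 1/280 (O = 1/(2*(-13 + 153)) = (½)/140 = (½)*(1/140) = 1/280 ≈ 0.0035714)
p = 1/280 ≈ 0.0035714
n(B) = 41*B
M = -13/2167 (M = 169/(-28171) = 169*(-1/28171) = -13/2167 ≈ -0.0059991)
n(p)/(((-18*30*8)/M)) = (41*(1/280))/(((-18*30*8)/(-13/2167))) = 41/(280*((-540*8*(-2167/13)))) = 41/(280*((-4320*(-2167/13)))) = 41/(280*(9361440/13)) = (41/280)*(13/9361440) = 533/2621203200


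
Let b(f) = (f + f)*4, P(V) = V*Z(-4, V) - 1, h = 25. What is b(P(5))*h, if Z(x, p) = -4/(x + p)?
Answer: -4200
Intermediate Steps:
Z(x, p) = -4/(p + x)
P(V) = -1 - 4*V/(-4 + V) (P(V) = V*(-4/(V - 4)) - 1 = V*(-4/(-4 + V)) - 1 = -4*V/(-4 + V) - 1 = -1 - 4*V/(-4 + V))
b(f) = 8*f (b(f) = (2*f)*4 = 8*f)
b(P(5))*h = (8*((4 - 5*5)/(-4 + 5)))*25 = (8*((4 - 25)/1))*25 = (8*(1*(-21)))*25 = (8*(-21))*25 = -168*25 = -4200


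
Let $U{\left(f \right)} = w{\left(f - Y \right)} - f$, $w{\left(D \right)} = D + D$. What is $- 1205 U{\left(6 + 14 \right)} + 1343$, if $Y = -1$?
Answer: $-25167$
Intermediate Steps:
$w{\left(D \right)} = 2 D$
$U{\left(f \right)} = 2 + f$ ($U{\left(f \right)} = 2 \left(f - -1\right) - f = 2 \left(f + 1\right) - f = 2 \left(1 + f\right) - f = \left(2 + 2 f\right) - f = 2 + f$)
$- 1205 U{\left(6 + 14 \right)} + 1343 = - 1205 \left(2 + \left(6 + 14\right)\right) + 1343 = - 1205 \left(2 + 20\right) + 1343 = \left(-1205\right) 22 + 1343 = -26510 + 1343 = -25167$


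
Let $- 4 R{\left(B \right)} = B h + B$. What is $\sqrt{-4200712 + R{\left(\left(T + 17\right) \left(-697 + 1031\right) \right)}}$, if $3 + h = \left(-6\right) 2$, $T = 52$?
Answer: $13 i \sqrt{24379} \approx 2029.8 i$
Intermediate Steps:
$h = -15$ ($h = -3 - 12 = -15$)
$R{\left(B \right)} = \frac{7 B}{2}$ ($R{\left(B \right)} = - \frac{B \left(-15\right) + B}{4} = - \frac{- 15 B + B}{4} = - \frac{\left(-14\right) B}{4} = \frac{7 B}{2}$)
$\sqrt{-4200712 + R{\left(\left(T + 17\right) \left(-697 + 1031\right) \right)}} = \sqrt{-4200712 + \frac{7 \left(52 + 17\right) \left(-697 + 1031\right)}{2}} = \sqrt{-4200712 + \frac{7 \cdot 69 \cdot 334}{2}} = \sqrt{-4200712 + \frac{7}{2} \cdot 23046} = \sqrt{-4200712 + 80661} = \sqrt{-4120051} = 13 i \sqrt{24379}$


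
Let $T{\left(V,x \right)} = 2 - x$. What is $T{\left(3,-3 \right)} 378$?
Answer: $1890$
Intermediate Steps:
$T{\left(3,-3 \right)} 378 = \left(2 - -3\right) 378 = \left(2 + 3\right) 378 = 5 \cdot 378 = 1890$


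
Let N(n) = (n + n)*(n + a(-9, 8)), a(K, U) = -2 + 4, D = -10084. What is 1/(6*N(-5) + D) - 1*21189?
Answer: -209855857/9904 ≈ -21189.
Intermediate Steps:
a(K, U) = 2
N(n) = 2*n*(2 + n) (N(n) = (n + n)*(n + 2) = (2*n)*(2 + n) = 2*n*(2 + n))
1/(6*N(-5) + D) - 1*21189 = 1/(6*(2*(-5)*(2 - 5)) - 10084) - 1*21189 = 1/(6*(2*(-5)*(-3)) - 10084) - 21189 = 1/(6*30 - 10084) - 21189 = 1/(180 - 10084) - 21189 = 1/(-9904) - 21189 = -1/9904 - 21189 = -209855857/9904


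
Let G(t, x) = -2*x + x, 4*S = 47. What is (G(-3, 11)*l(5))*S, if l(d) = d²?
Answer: -12925/4 ≈ -3231.3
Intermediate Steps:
S = 47/4 (S = (¼)*47 = 47/4 ≈ 11.750)
G(t, x) = -x
(G(-3, 11)*l(5))*S = (-1*11*5²)*(47/4) = -11*25*(47/4) = -275*47/4 = -12925/4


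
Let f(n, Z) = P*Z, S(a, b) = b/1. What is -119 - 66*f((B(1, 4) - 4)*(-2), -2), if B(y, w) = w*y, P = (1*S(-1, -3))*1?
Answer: -515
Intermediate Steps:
S(a, b) = b (S(a, b) = b*1 = b)
P = -3 (P = (1*(-3))*1 = -3*1 = -3)
f(n, Z) = -3*Z
-119 - 66*f((B(1, 4) - 4)*(-2), -2) = -119 - (-198)*(-2) = -119 - 66*6 = -119 - 396 = -515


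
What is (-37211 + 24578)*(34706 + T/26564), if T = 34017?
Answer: -401626681077/916 ≈ -4.3846e+8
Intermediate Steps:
(-37211 + 24578)*(34706 + T/26564) = (-37211 + 24578)*(34706 + 34017/26564) = -12633*(34706 + 34017*(1/26564)) = -12633*(34706 + 1173/916) = -12633*31791869/916 = -401626681077/916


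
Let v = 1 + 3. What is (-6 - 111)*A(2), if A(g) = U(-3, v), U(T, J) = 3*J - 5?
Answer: -819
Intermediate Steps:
v = 4
U(T, J) = -5 + 3*J
A(g) = 7 (A(g) = -5 + 3*4 = -5 + 12 = 7)
(-6 - 111)*A(2) = (-6 - 111)*7 = -117*7 = -819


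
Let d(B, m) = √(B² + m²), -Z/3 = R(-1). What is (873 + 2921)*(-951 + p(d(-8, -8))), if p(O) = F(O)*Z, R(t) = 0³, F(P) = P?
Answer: -3608094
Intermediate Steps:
R(t) = 0
Z = 0 (Z = -3*0 = 0)
p(O) = 0 (p(O) = O*0 = 0)
(873 + 2921)*(-951 + p(d(-8, -8))) = (873 + 2921)*(-951 + 0) = 3794*(-951) = -3608094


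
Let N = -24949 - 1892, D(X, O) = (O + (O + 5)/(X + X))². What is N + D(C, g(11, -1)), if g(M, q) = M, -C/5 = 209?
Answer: -29179091856/1092025 ≈ -26720.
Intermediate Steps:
C = -1045 (C = -5*209 = -1045)
D(X, O) = (O + (5 + O)/(2*X))² (D(X, O) = (O + (5 + O)/((2*X)))² = (O + (5 + O)*(1/(2*X)))² = (O + (5 + O)/(2*X))²)
N = -26841
N + D(C, g(11, -1)) = -26841 + (¼)*(5 + 11 + 2*11*(-1045))²/(-1045)² = -26841 + (¼)*(1/1092025)*(5 + 11 - 22990)² = -26841 + (¼)*(1/1092025)*(-22974)² = -26841 + (¼)*(1/1092025)*527804676 = -26841 + 131951169/1092025 = -29179091856/1092025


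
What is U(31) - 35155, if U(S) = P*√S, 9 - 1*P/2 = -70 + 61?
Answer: -35155 + 36*√31 ≈ -34955.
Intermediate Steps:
P = 36 (P = 18 - 2*(-70 + 61) = 18 - 2*(-9) = 18 + 18 = 36)
U(S) = 36*√S
U(31) - 35155 = 36*√31 - 35155 = -35155 + 36*√31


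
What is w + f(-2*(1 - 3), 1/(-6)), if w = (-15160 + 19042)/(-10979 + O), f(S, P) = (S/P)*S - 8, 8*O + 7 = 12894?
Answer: -7825336/74945 ≈ -104.41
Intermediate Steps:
O = 12887/8 (O = -7/8 + (⅛)*12894 = -7/8 + 6447/4 = 12887/8 ≈ 1610.9)
f(S, P) = -8 + S²/P (f(S, P) = S²/P - 8 = -8 + S²/P)
w = -31056/74945 (w = (-15160 + 19042)/(-10979 + 12887/8) = 3882/(-74945/8) = 3882*(-8/74945) = -31056/74945 ≈ -0.41438)
w + f(-2*(1 - 3), 1/(-6)) = -31056/74945 + (-8 + (-2*(1 - 3))²/(1/(-6))) = -31056/74945 + (-8 + (-2*(-2))²/(-⅙)) = -31056/74945 + (-8 - 6*4²) = -31056/74945 + (-8 - 6*16) = -31056/74945 + (-8 - 96) = -31056/74945 - 104 = -7825336/74945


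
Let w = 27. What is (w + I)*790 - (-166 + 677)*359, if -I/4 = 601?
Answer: -2061279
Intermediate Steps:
I = -2404 (I = -4*601 = -2404)
(w + I)*790 - (-166 + 677)*359 = (27 - 2404)*790 - (-166 + 677)*359 = -2377*790 - 511*359 = -1877830 - 1*183449 = -1877830 - 183449 = -2061279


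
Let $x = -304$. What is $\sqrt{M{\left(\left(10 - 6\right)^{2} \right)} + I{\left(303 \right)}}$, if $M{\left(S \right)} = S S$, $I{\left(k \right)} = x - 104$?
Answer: $2 i \sqrt{38} \approx 12.329 i$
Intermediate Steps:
$I{\left(k \right)} = -408$ ($I{\left(k \right)} = -304 - 104 = -408$)
$M{\left(S \right)} = S^{2}$
$\sqrt{M{\left(\left(10 - 6\right)^{2} \right)} + I{\left(303 \right)}} = \sqrt{\left(\left(10 - 6\right)^{2}\right)^{2} - 408} = \sqrt{\left(4^{2}\right)^{2} - 408} = \sqrt{16^{2} - 408} = \sqrt{256 - 408} = \sqrt{-152} = 2 i \sqrt{38}$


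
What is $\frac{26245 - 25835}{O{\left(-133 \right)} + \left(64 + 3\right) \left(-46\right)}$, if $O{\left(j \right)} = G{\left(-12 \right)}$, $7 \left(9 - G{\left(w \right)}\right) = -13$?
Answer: $- \frac{1435}{10749} \approx -0.1335$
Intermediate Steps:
$G{\left(w \right)} = \frac{76}{7}$ ($G{\left(w \right)} = 9 - - \frac{13}{7} = 9 + \frac{13}{7} = \frac{76}{7}$)
$O{\left(j \right)} = \frac{76}{7}$
$\frac{26245 - 25835}{O{\left(-133 \right)} + \left(64 + 3\right) \left(-46\right)} = \frac{26245 - 25835}{\frac{76}{7} + \left(64 + 3\right) \left(-46\right)} = \frac{410}{\frac{76}{7} + 67 \left(-46\right)} = \frac{410}{\frac{76}{7} - 3082} = \frac{410}{- \frac{21498}{7}} = 410 \left(- \frac{7}{21498}\right) = - \frac{1435}{10749}$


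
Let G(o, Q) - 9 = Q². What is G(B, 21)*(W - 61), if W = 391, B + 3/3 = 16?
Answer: 148500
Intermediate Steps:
B = 15 (B = -1 + 16 = 15)
G(o, Q) = 9 + Q²
G(B, 21)*(W - 61) = (9 + 21²)*(391 - 61) = (9 + 441)*330 = 450*330 = 148500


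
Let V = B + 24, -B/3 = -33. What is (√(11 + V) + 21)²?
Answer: (21 + √134)² ≈ 1061.2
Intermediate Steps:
B = 99 (B = -3*(-33) = 99)
V = 123 (V = 99 + 24 = 123)
(√(11 + V) + 21)² = (√(11 + 123) + 21)² = (√134 + 21)² = (21 + √134)²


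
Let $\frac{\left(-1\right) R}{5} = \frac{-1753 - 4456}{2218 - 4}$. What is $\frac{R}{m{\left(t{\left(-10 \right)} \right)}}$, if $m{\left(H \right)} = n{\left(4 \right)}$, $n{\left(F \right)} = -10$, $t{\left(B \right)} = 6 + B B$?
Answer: $- \frac{6209}{4428} \approx -1.4022$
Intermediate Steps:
$t{\left(B \right)} = 6 + B^{2}$
$m{\left(H \right)} = -10$
$R = \frac{31045}{2214}$ ($R = - 5 \frac{-1753 - 4456}{2218 - 4} = - 5 \left(- \frac{6209}{2214}\right) = - 5 \left(\left(-6209\right) \frac{1}{2214}\right) = \left(-5\right) \left(- \frac{6209}{2214}\right) = \frac{31045}{2214} \approx 14.022$)
$\frac{R}{m{\left(t{\left(-10 \right)} \right)}} = \frac{31045}{2214 \left(-10\right)} = \frac{31045}{2214} \left(- \frac{1}{10}\right) = - \frac{6209}{4428}$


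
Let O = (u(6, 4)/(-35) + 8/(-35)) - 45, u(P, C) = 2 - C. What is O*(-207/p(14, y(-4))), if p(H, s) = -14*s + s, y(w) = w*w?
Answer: -327267/7280 ≈ -44.954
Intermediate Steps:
y(w) = w**2
p(H, s) = -13*s
O = -1581/35 (O = ((2 - 1*4)/(-35) + 8/(-35)) - 45 = ((2 - 4)*(-1/35) + 8*(-1/35)) - 45 = (-2*(-1/35) - 8/35) - 45 = (2/35 - 8/35) - 45 = -6/35 - 45 = -1581/35 ≈ -45.171)
O*(-207/p(14, y(-4))) = -(-327267)/(35*((-13*(-4)**2))) = -(-327267)/(35*((-13*16))) = -(-327267)/(35*(-208)) = -(-327267)*(-1)/(35*208) = -1581/35*207/208 = -327267/7280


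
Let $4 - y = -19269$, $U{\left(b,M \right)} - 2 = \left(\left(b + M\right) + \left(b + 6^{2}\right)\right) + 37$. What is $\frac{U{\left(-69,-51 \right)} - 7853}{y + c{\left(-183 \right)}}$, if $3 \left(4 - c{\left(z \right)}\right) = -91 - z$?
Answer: $- \frac{23901}{57739} \approx -0.41395$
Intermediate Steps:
$c{\left(z \right)} = \frac{103}{3} + \frac{z}{3}$ ($c{\left(z \right)} = 4 - \frac{-91 - z}{3} = 4 + \left(\frac{91}{3} + \frac{z}{3}\right) = \frac{103}{3} + \frac{z}{3}$)
$U{\left(b,M \right)} = 75 + M + 2 b$ ($U{\left(b,M \right)} = 2 + \left(\left(\left(b + M\right) + \left(b + 6^{2}\right)\right) + 37\right) = 2 + \left(\left(\left(M + b\right) + \left(b + 36\right)\right) + 37\right) = 2 + \left(\left(\left(M + b\right) + \left(36 + b\right)\right) + 37\right) = 2 + \left(\left(36 + M + 2 b\right) + 37\right) = 2 + \left(73 + M + 2 b\right) = 75 + M + 2 b$)
$y = 19273$ ($y = 4 - -19269 = 4 + 19269 = 19273$)
$\frac{U{\left(-69,-51 \right)} - 7853}{y + c{\left(-183 \right)}} = \frac{\left(75 - 51 + 2 \left(-69\right)\right) - 7853}{19273 + \left(\frac{103}{3} + \frac{1}{3} \left(-183\right)\right)} = \frac{\left(75 - 51 - 138\right) - 7853}{19273 + \left(\frac{103}{3} - 61\right)} = \frac{-114 - 7853}{19273 - \frac{80}{3}} = - \frac{7967}{\frac{57739}{3}} = \left(-7967\right) \frac{3}{57739} = - \frac{23901}{57739}$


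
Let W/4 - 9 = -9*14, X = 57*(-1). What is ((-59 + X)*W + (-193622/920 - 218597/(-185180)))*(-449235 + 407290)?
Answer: -20555624441487/9062 ≈ -2.2683e+9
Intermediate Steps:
X = -57
W = -468 (W = 36 + 4*(-9*14) = 36 + 4*(-126) = 36 - 504 = -468)
((-59 + X)*W + (-193622/920 - 218597/(-185180)))*(-449235 + 407290) = ((-59 - 57)*(-468) + (-193622/920 - 218597/(-185180)))*(-449235 + 407290) = (-116*(-468) + (-193622*1/920 - 218597*(-1/185180)))*(-41945) = (54288 + (-96811/460 + 4651/3940))*(-41945) = (54288 - 9482397/45310)*(-41945) = (2450306883/45310)*(-41945) = -20555624441487/9062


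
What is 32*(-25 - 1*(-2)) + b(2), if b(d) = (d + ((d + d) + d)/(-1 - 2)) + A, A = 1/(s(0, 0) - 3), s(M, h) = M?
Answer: -2209/3 ≈ -736.33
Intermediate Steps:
A = -⅓ (A = 1/(0 - 3) = 1/(-3) = -⅓ ≈ -0.33333)
b(d) = -⅓ (b(d) = (d + ((d + d) + d)/(-1 - 2)) - ⅓ = (d + (2*d + d)/(-3)) - ⅓ = (d + (3*d)*(-⅓)) - ⅓ = (d - d) - ⅓ = 0 - ⅓ = -⅓)
32*(-25 - 1*(-2)) + b(2) = 32*(-25 - 1*(-2)) - ⅓ = 32*(-25 + 2) - ⅓ = 32*(-23) - ⅓ = -736 - ⅓ = -2209/3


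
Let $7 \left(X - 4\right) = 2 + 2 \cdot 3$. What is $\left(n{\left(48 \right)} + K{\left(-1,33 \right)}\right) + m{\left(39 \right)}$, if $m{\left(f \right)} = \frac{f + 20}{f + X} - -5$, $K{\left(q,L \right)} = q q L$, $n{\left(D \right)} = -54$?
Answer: $- \frac{4531}{309} \approx -14.663$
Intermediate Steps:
$X = \frac{36}{7}$ ($X = 4 + \frac{2 + 2 \cdot 3}{7} = 4 + \frac{2 + 6}{7} = 4 + \frac{1}{7} \cdot 8 = 4 + \frac{8}{7} = \frac{36}{7} \approx 5.1429$)
$K{\left(q,L \right)} = L q^{2}$ ($K{\left(q,L \right)} = q^{2} L = L q^{2}$)
$m{\left(f \right)} = 5 + \frac{20 + f}{\frac{36}{7} + f}$ ($m{\left(f \right)} = \frac{f + 20}{f + \frac{36}{7}} - -5 = \frac{20 + f}{\frac{36}{7} + f} + 5 = 5 + \frac{20 + f}{\frac{36}{7} + f}$)
$\left(n{\left(48 \right)} + K{\left(-1,33 \right)}\right) + m{\left(39 \right)} = \left(-54 + 33 \left(-1\right)^{2}\right) + \frac{2 \left(160 + 21 \cdot 39\right)}{36 + 7 \cdot 39} = \left(-54 + 33 \cdot 1\right) + \frac{2 \left(160 + 819\right)}{36 + 273} = \left(-54 + 33\right) + 2 \cdot \frac{1}{309} \cdot 979 = -21 + 2 \cdot \frac{1}{309} \cdot 979 = -21 + \frac{1958}{309} = - \frac{4531}{309}$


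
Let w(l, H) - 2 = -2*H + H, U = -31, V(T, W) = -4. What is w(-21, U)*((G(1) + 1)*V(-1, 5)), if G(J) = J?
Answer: -264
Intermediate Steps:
w(l, H) = 2 - H (w(l, H) = 2 + (-2*H + H) = 2 - H)
w(-21, U)*((G(1) + 1)*V(-1, 5)) = (2 - 1*(-31))*((1 + 1)*(-4)) = (2 + 31)*(2*(-4)) = 33*(-8) = -264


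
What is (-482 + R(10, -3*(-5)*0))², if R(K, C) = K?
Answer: 222784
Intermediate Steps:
(-482 + R(10, -3*(-5)*0))² = (-482 + 10)² = (-472)² = 222784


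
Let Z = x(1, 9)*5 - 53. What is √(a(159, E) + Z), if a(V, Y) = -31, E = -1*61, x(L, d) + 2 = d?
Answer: 7*I ≈ 7.0*I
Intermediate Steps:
x(L, d) = -2 + d
E = -61
Z = -18 (Z = (-2 + 9)*5 - 53 = 7*5 - 53 = 35 - 53 = -18)
√(a(159, E) + Z) = √(-31 - 18) = √(-49) = 7*I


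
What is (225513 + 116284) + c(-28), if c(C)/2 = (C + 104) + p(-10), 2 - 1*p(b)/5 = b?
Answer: 342069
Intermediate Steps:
p(b) = 10 - 5*b
c(C) = 328 + 2*C (c(C) = 2*((C + 104) + (10 - 5*(-10))) = 2*((104 + C) + (10 + 50)) = 2*((104 + C) + 60) = 2*(164 + C) = 328 + 2*C)
(225513 + 116284) + c(-28) = (225513 + 116284) + (328 + 2*(-28)) = 341797 + (328 - 56) = 341797 + 272 = 342069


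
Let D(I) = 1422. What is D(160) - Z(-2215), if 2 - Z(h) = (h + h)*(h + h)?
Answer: 19626320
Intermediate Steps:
Z(h) = 2 - 4*h² (Z(h) = 2 - (h + h)*(h + h) = 2 - 2*h*2*h = 2 - 4*h²)
D(160) - Z(-2215) = 1422 - (2 - 4*(-2215)²) = 1422 - (2 - 4*4906225) = 1422 - (2 - 19624900) = 1422 - 1*(-19624898) = 1422 + 19624898 = 19626320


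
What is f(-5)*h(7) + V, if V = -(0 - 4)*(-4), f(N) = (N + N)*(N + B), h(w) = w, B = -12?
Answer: 1174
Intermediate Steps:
f(N) = 2*N*(-12 + N) (f(N) = (N + N)*(N - 12) = (2*N)*(-12 + N) = 2*N*(-12 + N))
V = -16 (V = -(-4)*(-4) = -1*16 = -16)
f(-5)*h(7) + V = (2*(-5)*(-12 - 5))*7 - 16 = (2*(-5)*(-17))*7 - 16 = 170*7 - 16 = 1190 - 16 = 1174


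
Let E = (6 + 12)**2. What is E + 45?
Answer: 369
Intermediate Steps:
E = 324 (E = 18**2 = 324)
E + 45 = 324 + 45 = 369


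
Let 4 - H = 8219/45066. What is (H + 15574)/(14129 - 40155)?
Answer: -702029929/1172887716 ≈ -0.59855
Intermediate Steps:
H = 172045/45066 (H = 4 - 8219/45066 = 172045/45066 ≈ 3.8176)
(H + 15574)/(14129 - 40155) = (172045/45066 + 15574)/(14129 - 40155) = (702029929/45066)/(-26026) = (702029929/45066)*(-1/26026) = -702029929/1172887716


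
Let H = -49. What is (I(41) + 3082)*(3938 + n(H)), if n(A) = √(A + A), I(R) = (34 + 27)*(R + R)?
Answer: 31834792 + 56588*I*√2 ≈ 3.1835e+7 + 80028.0*I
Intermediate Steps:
I(R) = 122*R (I(R) = 61*(2*R) = 122*R)
n(A) = √2*√A (n(A) = √(2*A) = √2*√A)
(I(41) + 3082)*(3938 + n(H)) = (122*41 + 3082)*(3938 + √2*√(-49)) = (5002 + 3082)*(3938 + √2*(7*I)) = 8084*(3938 + 7*I*√2) = 31834792 + 56588*I*√2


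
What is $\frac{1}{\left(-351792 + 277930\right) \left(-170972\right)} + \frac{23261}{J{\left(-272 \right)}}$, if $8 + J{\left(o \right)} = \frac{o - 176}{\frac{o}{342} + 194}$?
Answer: $- \frac{151638057093104535}{67267977410062} \approx -2254.2$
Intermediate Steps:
$J{\left(o \right)} = -8 + \frac{-176 + o}{194 + \frac{o}{342}}$ ($J{\left(o \right)} = -8 + \frac{o - 176}{\frac{o}{342} + 194} = -8 + \frac{-176 + o}{o \frac{1}{342} + 194} = -8 + \frac{-176 + o}{\frac{o}{342} + 194} = -8 + \frac{-176 + o}{194 + \frac{o}{342}}$)
$\frac{1}{\left(-351792 + 277930\right) \left(-170972\right)} + \frac{23261}{J{\left(-272 \right)}} = \frac{1}{\left(-351792 + 277930\right) \left(-170972\right)} + \frac{23261}{2 \frac{1}{66348 - 272} \left(-295488 + 167 \left(-272\right)\right)} = \frac{1}{-73862} \left(- \frac{1}{170972}\right) + \frac{23261}{2 \cdot \frac{1}{66076} \left(-295488 - 45424\right)} = \left(- \frac{1}{73862}\right) \left(- \frac{1}{170972}\right) + \frac{23261}{2 \cdot \frac{1}{66076} \left(-340912\right)} = \frac{1}{12628333864} + \frac{23261}{- \frac{170456}{16519}} = \frac{1}{12628333864} + 23261 \left(- \frac{16519}{170456}\right) = \frac{1}{12628333864} - \frac{384248459}{170456} = - \frac{151638057093104535}{67267977410062}$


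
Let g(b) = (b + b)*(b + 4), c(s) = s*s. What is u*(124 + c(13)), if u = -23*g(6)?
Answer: -808680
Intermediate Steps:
c(s) = s²
g(b) = 2*b*(4 + b) (g(b) = (2*b)*(4 + b) = 2*b*(4 + b))
u = -2760 (u = -46*6*(4 + 6) = -46*6*10 = -23*120 = -2760)
u*(124 + c(13)) = -2760*(124 + 13²) = -2760*(124 + 169) = -2760*293 = -808680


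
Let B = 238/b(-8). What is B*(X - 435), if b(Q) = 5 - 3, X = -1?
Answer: -51884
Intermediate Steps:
b(Q) = 2
B = 119 (B = 238/2 = 238*(½) = 119)
B*(X - 435) = 119*(-1 - 435) = 119*(-436) = -51884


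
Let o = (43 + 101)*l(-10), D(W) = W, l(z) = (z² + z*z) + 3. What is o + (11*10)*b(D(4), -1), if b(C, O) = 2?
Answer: 29452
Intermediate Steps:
l(z) = 3 + 2*z² (l(z) = (z² + z²) + 3 = 2*z² + 3 = 3 + 2*z²)
o = 29232 (o = (43 + 101)*(3 + 2*(-10)²) = 144*(3 + 2*100) = 144*(3 + 200) = 144*203 = 29232)
o + (11*10)*b(D(4), -1) = 29232 + (11*10)*2 = 29232 + 110*2 = 29232 + 220 = 29452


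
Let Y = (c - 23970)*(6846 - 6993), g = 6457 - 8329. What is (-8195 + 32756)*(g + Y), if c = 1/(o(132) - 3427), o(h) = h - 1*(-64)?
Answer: 31052393172645/359 ≈ 8.6497e+10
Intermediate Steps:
g = -1872
o(h) = 64 + h (o(h) = h + 64 = 64 + h)
c = -1/3231 (c = 1/((64 + 132) - 3427) = 1/(196 - 3427) = 1/(-3231) = -1/3231 ≈ -0.00030950)
Y = 3794906479/1077 (Y = (-1/3231 - 23970)*(6846 - 6993) = -77447071/3231*(-147) = 3794906479/1077 ≈ 3.5236e+6)
(-8195 + 32756)*(g + Y) = (-8195 + 32756)*(-1872 + 3794906479/1077) = 24561*(3792890335/1077) = 31052393172645/359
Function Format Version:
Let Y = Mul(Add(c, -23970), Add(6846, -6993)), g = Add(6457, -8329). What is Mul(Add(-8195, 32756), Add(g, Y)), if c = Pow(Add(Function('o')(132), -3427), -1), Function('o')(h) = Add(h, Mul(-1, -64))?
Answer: Rational(31052393172645, 359) ≈ 8.6497e+10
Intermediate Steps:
g = -1872
Function('o')(h) = Add(64, h) (Function('o')(h) = Add(h, 64) = Add(64, h))
c = Rational(-1, 3231) (c = Pow(Add(Add(64, 132), -3427), -1) = Pow(Add(196, -3427), -1) = Pow(-3231, -1) = Rational(-1, 3231) ≈ -0.00030950)
Y = Rational(3794906479, 1077) (Y = Mul(Add(Rational(-1, 3231), -23970), Add(6846, -6993)) = Mul(Rational(-77447071, 3231), -147) = Rational(3794906479, 1077) ≈ 3.5236e+6)
Mul(Add(-8195, 32756), Add(g, Y)) = Mul(Add(-8195, 32756), Add(-1872, Rational(3794906479, 1077))) = Mul(24561, Rational(3792890335, 1077)) = Rational(31052393172645, 359)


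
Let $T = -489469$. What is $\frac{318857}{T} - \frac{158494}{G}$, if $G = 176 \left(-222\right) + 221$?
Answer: $\frac{65189986379}{19016360119} \approx 3.4281$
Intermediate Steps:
$G = -38851$ ($G = -39072 + 221 = -38851$)
$\frac{318857}{T} - \frac{158494}{G} = \frac{318857}{-489469} - \frac{158494}{-38851} = 318857 \left(- \frac{1}{489469}\right) - - \frac{158494}{38851} = - \frac{318857}{489469} + \frac{158494}{38851} = \frac{65189986379}{19016360119}$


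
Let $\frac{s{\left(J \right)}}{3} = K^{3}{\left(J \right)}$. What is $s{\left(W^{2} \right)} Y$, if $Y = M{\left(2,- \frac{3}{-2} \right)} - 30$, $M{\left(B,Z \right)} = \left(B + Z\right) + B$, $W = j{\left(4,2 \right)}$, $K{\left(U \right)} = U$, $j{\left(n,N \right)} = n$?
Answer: $-301056$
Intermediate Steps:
$W = 4$
$M{\left(B,Z \right)} = Z + 2 B$
$s{\left(J \right)} = 3 J^{3}$
$Y = - \frac{49}{2}$ ($Y = \left(- \frac{3}{-2} + 2 \cdot 2\right) - 30 = \left(\left(-3\right) \left(- \frac{1}{2}\right) + 4\right) - 30 = \left(\frac{3}{2} + 4\right) - 30 = \frac{11}{2} - 30 = - \frac{49}{2} \approx -24.5$)
$s{\left(W^{2} \right)} Y = 3 \left(4^{2}\right)^{3} \left(- \frac{49}{2}\right) = 3 \cdot 16^{3} \left(- \frac{49}{2}\right) = 3 \cdot 4096 \left(- \frac{49}{2}\right) = 12288 \left(- \frac{49}{2}\right) = -301056$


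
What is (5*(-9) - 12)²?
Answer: 3249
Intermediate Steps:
(5*(-9) - 12)² = (-45 - 12)² = (-57)² = 3249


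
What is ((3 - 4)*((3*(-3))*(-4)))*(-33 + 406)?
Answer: -13428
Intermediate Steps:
((3 - 4)*((3*(-3))*(-4)))*(-33 + 406) = -(-9)*(-4)*373 = -1*36*373 = -36*373 = -13428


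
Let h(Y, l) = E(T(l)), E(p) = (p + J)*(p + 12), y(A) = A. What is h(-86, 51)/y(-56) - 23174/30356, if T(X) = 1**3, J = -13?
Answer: 107431/53123 ≈ 2.0223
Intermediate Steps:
T(X) = 1
E(p) = (-13 + p)*(12 + p) (E(p) = (p - 13)*(p + 12) = (-13 + p)*(12 + p))
h(Y, l) = -156 (h(Y, l) = -156 + 1**2 - 1*1 = -156 + 1 - 1 = -156)
h(-86, 51)/y(-56) - 23174/30356 = -156/(-56) - 23174/30356 = -156*(-1/56) - 23174*1/30356 = 39/14 - 11587/15178 = 107431/53123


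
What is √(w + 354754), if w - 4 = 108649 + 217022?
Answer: √680429 ≈ 824.88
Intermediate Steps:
w = 325675 (w = 4 + (108649 + 217022) = 4 + 325671 = 325675)
√(w + 354754) = √(325675 + 354754) = √680429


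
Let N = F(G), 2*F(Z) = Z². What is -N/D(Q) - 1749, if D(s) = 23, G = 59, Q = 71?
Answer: -83935/46 ≈ -1824.7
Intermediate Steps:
F(Z) = Z²/2
N = 3481/2 (N = (½)*59² = (½)*3481 = 3481/2 ≈ 1740.5)
-N/D(Q) - 1749 = -3481/(2*23) - 1749 = -1*3481/46 - 1749 = -3481/46 - 1749 = -83935/46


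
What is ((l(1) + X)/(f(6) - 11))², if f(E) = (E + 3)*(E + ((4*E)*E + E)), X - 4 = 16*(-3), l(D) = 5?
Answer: 1521/1940449 ≈ 0.00078384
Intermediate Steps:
X = -44 (X = 4 + 16*(-3) = 4 - 48 = -44)
f(E) = (3 + E)*(2*E + 4*E²) (f(E) = (3 + E)*(E + (4*E² + E)) = (3 + E)*(E + (E + 4*E²)) = (3 + E)*(2*E + 4*E²))
((l(1) + X)/(f(6) - 11))² = ((5 - 44)/(2*6*(3 + 2*6² + 7*6) - 11))² = (-39/(2*6*(3 + 2*36 + 42) - 11))² = (-39/(2*6*(3 + 72 + 42) - 11))² = (-39/(2*6*117 - 11))² = (-39/(1404 - 11))² = (-39/1393)² = 1521/1940449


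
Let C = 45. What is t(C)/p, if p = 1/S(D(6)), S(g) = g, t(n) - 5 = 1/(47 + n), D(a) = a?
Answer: 1383/46 ≈ 30.065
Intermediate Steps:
t(n) = 5 + 1/(47 + n)
p = 1/6 ≈ 0.16667
t(C)/p = ((236 + 5*45)/(47 + 45))/(1/6) = ((236 + 225)/92)*6 = ((1/92)*461)*6 = (461/92)*6 = 1383/46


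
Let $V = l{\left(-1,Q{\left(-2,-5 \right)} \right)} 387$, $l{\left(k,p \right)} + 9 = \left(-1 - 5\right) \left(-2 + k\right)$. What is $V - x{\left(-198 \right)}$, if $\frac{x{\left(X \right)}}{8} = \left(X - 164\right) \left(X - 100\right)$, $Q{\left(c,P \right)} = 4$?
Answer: $-859525$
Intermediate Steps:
$x{\left(X \right)} = 8 \left(-164 + X\right) \left(-100 + X\right)$ ($x{\left(X \right)} = 8 \left(X - 164\right) \left(X - 100\right) = 8 \left(-164 + X\right) \left(-100 + X\right)$)
$l{\left(k,p \right)} = 3 - 6 k$ ($l{\left(k,p \right)} = -9 + \left(-1 - 5\right) \left(-2 + k\right) = -9 - 6 \left(-2 + k\right) = -9 - \left(-12 + 6 k\right) = 3 - 6 k$)
$V = 3483$ ($V = \left(3 - -6\right) 387 = \left(3 + 6\right) 387 = 9 \cdot 387 = 3483$)
$V - x{\left(-198 \right)} = 3483 - \left(131200 - -418176 + 8 \left(-198\right)^{2}\right) = 3483 - \left(131200 + 418176 + 8 \cdot 39204\right) = 3483 - \left(131200 + 418176 + 313632\right) = 3483 - 863008 = -859525$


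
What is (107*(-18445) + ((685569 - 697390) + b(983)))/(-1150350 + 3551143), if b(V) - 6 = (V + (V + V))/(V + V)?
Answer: -3970857/4801586 ≈ -0.82699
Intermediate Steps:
b(V) = 15/2 (b(V) = 6 + (V + (V + V))/(V + V) = 6 + (V + 2*V)/((2*V)) = 6 + (3*V)*(1/(2*V)) = 6 + 3/2 = 15/2)
(107*(-18445) + ((685569 - 697390) + b(983)))/(-1150350 + 3551143) = (107*(-18445) + ((685569 - 697390) + 15/2))/(-1150350 + 3551143) = (-1973615 + (-11821 + 15/2))/2400793 = (-1973615 - 23627/2)*(1/2400793) = -3970857/2*1/2400793 = -3970857/4801586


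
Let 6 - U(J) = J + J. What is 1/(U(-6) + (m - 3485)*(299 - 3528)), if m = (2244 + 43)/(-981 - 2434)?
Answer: 3415/38436663168 ≈ 8.8847e-8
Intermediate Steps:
m = -2287/3415 (m = 2287/(-3415) = 2287*(-1/3415) = -2287/3415 ≈ -0.66969)
U(J) = 6 - 2*J (U(J) = 6 - (J + J) = 6 - 2*J)
1/(U(-6) + (m - 3485)*(299 - 3528)) = 1/((6 - 2*(-6)) + (-2287/3415 - 3485)*(299 - 3528)) = 1/((6 + 12) - 11903562/3415*(-3229)) = 1/(18 + 38436601698/3415) = 1/(38436663168/3415) = 3415/38436663168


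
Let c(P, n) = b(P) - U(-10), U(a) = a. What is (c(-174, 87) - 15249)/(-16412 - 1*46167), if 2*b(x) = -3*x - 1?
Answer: 29957/125158 ≈ 0.23935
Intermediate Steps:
b(x) = -1/2 - 3*x/2 (b(x) = (-3*x - 1)/2 = (-1 - 3*x)/2 = -1/2 - 3*x/2)
c(P, n) = 19/2 - 3*P/2 (c(P, n) = (-1/2 - 3*P/2) - 1*(-10) = (-1/2 - 3*P/2) + 10 = 19/2 - 3*P/2)
(c(-174, 87) - 15249)/(-16412 - 1*46167) = ((19/2 - 3/2*(-174)) - 15249)/(-16412 - 1*46167) = ((19/2 + 261) - 15249)/(-16412 - 46167) = (541/2 - 15249)/(-62579) = -29957/2*(-1/62579) = 29957/125158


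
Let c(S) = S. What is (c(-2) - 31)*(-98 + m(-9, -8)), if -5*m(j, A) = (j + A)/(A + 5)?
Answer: 16357/5 ≈ 3271.4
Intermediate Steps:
m(j, A) = -(A + j)/(5*(5 + A)) (m(j, A) = -(j + A)/(5*(A + 5)) = -(A + j)/(5*(5 + A)))
(c(-2) - 31)*(-98 + m(-9, -8)) = (-2 - 31)*(-98 + (-1*(-8) - 1*(-9))/(5*(5 - 8))) = -33*(-98 + (⅕)*(8 + 9)/(-3)) = -33*(-98 + (⅕)*(-⅓)*17) = -33*(-98 - 17/15) = -33*(-1487/15) = 16357/5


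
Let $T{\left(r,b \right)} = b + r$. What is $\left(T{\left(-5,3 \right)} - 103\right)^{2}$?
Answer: $11025$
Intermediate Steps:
$\left(T{\left(-5,3 \right)} - 103\right)^{2} = \left(\left(3 - 5\right) - 103\right)^{2} = \left(-2 - 103\right)^{2} = \left(-105\right)^{2} = 11025$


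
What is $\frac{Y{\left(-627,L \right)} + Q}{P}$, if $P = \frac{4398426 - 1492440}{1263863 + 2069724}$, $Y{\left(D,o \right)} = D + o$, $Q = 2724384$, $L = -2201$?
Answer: $\frac{4536271850686}{1452993} \approx 3.122 \cdot 10^{6}$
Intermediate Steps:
$P = \frac{2905986}{3333587} \approx 0.87173$
$\frac{Y{\left(-627,L \right)} + Q}{P} = \frac{\left(-627 - 2201\right) + 2724384}{\frac{2905986}{3333587}} = \left(-2828 + 2724384\right) \frac{3333587}{2905986} = 2721556 \cdot \frac{3333587}{2905986} = \frac{4536271850686}{1452993}$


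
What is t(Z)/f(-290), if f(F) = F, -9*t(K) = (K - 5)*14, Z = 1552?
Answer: 10829/1305 ≈ 8.2981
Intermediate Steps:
t(K) = 70/9 - 14*K/9 (t(K) = -(K - 5)*14/9 = -(-5 + K)*14/9 = -(-70 + 14*K)/9 = 70/9 - 14*K/9)
t(Z)/f(-290) = (70/9 - 14/9*1552)/(-290) = (70/9 - 21728/9)*(-1/290) = -21658/9*(-1/290) = 10829/1305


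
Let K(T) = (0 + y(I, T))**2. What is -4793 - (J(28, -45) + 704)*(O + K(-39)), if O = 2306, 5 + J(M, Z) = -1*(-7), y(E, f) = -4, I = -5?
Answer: -1644125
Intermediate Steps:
J(M, Z) = 2 (J(M, Z) = -5 - 1*(-7) = -5 + 7 = 2)
K(T) = 16 (K(T) = (0 - 4)**2 = (-4)**2 = 16)
-4793 - (J(28, -45) + 704)*(O + K(-39)) = -4793 - (2 + 704)*(2306 + 16) = -4793 - 706*2322 = -4793 - 1*1639332 = -4793 - 1639332 = -1644125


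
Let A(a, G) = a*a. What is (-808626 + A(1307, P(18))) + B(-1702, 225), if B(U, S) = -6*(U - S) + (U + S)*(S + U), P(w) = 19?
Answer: 3092714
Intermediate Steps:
A(a, G) = a²
B(U, S) = (S + U)² - 6*U + 6*S (B(U, S) = (-6*U + 6*S) + (S + U)*(S + U) = (-6*U + 6*S) + (S + U)² = (S + U)² - 6*U + 6*S)
(-808626 + A(1307, P(18))) + B(-1702, 225) = (-808626 + 1307²) + ((225 - 1702)² - 6*(-1702) + 6*225) = (-808626 + 1708249) + ((-1477)² + 10212 + 1350) = 899623 + (2181529 + 10212 + 1350) = 899623 + 2193091 = 3092714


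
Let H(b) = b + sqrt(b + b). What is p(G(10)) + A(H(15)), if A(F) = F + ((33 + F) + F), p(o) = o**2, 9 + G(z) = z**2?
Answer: 8359 + 3*sqrt(30) ≈ 8375.4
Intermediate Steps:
G(z) = -9 + z**2
H(b) = b + sqrt(2)*sqrt(b) (H(b) = b + sqrt(2*b) = b + sqrt(2)*sqrt(b))
A(F) = 33 + 3*F (A(F) = F + (33 + 2*F) = 33 + 3*F)
p(G(10)) + A(H(15)) = (-9 + 10**2)**2 + (33 + 3*(15 + sqrt(2)*sqrt(15))) = (-9 + 100)**2 + (33 + 3*(15 + sqrt(30))) = 91**2 + (33 + (45 + 3*sqrt(30))) = 8281 + (78 + 3*sqrt(30)) = 8359 + 3*sqrt(30)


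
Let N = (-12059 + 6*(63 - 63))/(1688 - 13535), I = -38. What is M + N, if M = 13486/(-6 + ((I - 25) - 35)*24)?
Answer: -21888920/4655871 ≈ -4.7014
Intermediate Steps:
N = 12059/11847 (N = (-12059 + 6*0)/(-11847) = (-12059 + 0)*(-1/11847) = -12059*(-1/11847) = 12059/11847 ≈ 1.0179)
M = -6743/1179 (M = 13486/(-6 + ((-38 - 25) - 35)*24) = 13486/(-6 + (-63 - 35)*24) = 13486/(-6 - 98*24) = 13486/(-6 - 2352) = 13486/(-2358) = 13486*(-1/2358) = -6743/1179 ≈ -5.7193)
M + N = -6743/1179 + 12059/11847 = -21888920/4655871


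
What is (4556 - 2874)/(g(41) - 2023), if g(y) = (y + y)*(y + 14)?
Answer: 1682/2487 ≈ 0.67632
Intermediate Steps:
g(y) = 2*y*(14 + y) (g(y) = (2*y)*(14 + y) = 2*y*(14 + y))
(4556 - 2874)/(g(41) - 2023) = (4556 - 2874)/(2*41*(14 + 41) - 2023) = 1682/(2*41*55 - 2023) = 1682/(4510 - 2023) = 1682/2487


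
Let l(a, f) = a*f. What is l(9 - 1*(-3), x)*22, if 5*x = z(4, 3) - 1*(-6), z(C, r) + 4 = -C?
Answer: -528/5 ≈ -105.60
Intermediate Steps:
z(C, r) = -4 - C
x = -2/5 (x = ((-4 - 1*4) - 1*(-6))/5 = ((-4 - 4) + 6)/5 = (-8 + 6)/5 = (1/5)*(-2) = -2/5 ≈ -0.40000)
l(9 - 1*(-3), x)*22 = ((9 - 1*(-3))*(-2/5))*22 = ((9 + 3)*(-2/5))*22 = (12*(-2/5))*22 = -24/5*22 = -528/5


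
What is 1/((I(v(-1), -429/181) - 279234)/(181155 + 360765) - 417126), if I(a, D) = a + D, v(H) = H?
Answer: -24521880/10228726352371 ≈ -2.3974e-6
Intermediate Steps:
I(a, D) = D + a
1/((I(v(-1), -429/181) - 279234)/(181155 + 360765) - 417126) = 1/(((-429/181 - 1) - 279234)/(181155 + 360765) - 417126) = 1/(((-429*1/181 - 1) - 279234)/541920 - 417126) = 1/(((-429/181 - 1) - 279234)*(1/541920) - 417126) = 1/((-610/181 - 279234)*(1/541920) - 417126) = 1/(-50541964/181*1/541920 - 417126) = 1/(-12635491/24521880 - 417126) = 1/(-10228726352371/24521880) = -24521880/10228726352371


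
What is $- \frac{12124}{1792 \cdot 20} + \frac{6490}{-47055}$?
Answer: $- \frac{5736403}{12046080} \approx -0.4762$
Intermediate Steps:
$- \frac{12124}{1792 \cdot 20} + \frac{6490}{-47055} = - \frac{12124}{35840} + 6490 \left(- \frac{1}{47055}\right) = \left(-12124\right) \frac{1}{35840} - \frac{1298}{9411} = - \frac{433}{1280} - \frac{1298}{9411} = - \frac{5736403}{12046080}$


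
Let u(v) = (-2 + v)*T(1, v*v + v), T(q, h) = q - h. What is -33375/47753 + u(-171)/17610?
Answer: 239559094811/840930330 ≈ 284.87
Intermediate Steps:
u(v) = (-2 + v)*(1 - v - v²) (u(v) = (-2 + v)*(1 - (v*v + v)) = (-2 + v)*(1 - (v² + v)) = (-2 + v)*(1 - (v + v²)) = (-2 + v)*(1 + (-v - v²)) = (-2 + v)*(1 - v - v²))
-33375/47753 + u(-171)/17610 = -33375/47753 - (-1 - 171*(1 - 171))*(-2 - 171)/17610 = -33375*1/47753 - 1*(-1 - 171*(-170))*(-173)*(1/17610) = -33375/47753 - 1*(-1 + 29070)*(-173)*(1/17610) = -33375/47753 - 1*29069*(-173)*(1/17610) = -33375/47753 + 5028937*(1/17610) = -33375/47753 + 5028937/17610 = 239559094811/840930330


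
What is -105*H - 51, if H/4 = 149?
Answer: -62631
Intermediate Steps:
H = 596 (H = 4*149 = 596)
-105*H - 51 = -105*596 - 51 = -62580 - 51 = -62631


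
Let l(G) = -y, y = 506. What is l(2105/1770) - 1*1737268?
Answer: -1737774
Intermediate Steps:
l(G) = -506 (l(G) = -1*506 = -506)
l(2105/1770) - 1*1737268 = -506 - 1*1737268 = -506 - 1737268 = -1737774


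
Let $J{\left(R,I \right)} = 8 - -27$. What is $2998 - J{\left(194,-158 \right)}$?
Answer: $2963$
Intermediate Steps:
$J{\left(R,I \right)} = 35$ ($J{\left(R,I \right)} = 8 + 27 = 35$)
$2998 - J{\left(194,-158 \right)} = 2998 - 35 = 2963$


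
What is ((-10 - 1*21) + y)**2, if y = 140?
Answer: 11881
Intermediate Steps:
((-10 - 1*21) + y)**2 = ((-10 - 1*21) + 140)**2 = ((-10 - 21) + 140)**2 = (-31 + 140)**2 = 109**2 = 11881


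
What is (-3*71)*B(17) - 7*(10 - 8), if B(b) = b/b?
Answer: -227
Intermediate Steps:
B(b) = 1
(-3*71)*B(17) - 7*(10 - 8) = -3*71*1 - 7*(10 - 8) = -213*1 - 7*2 = -213 - 14 = -227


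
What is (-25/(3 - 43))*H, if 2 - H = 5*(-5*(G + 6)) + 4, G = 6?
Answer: 745/4 ≈ 186.25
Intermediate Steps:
H = 298 (H = 2 - (5*(-5*(6 + 6)) + 4) = 2 - (5*(-5*12) + 4) = 2 - (5*(-60) + 4) = 2 - (-300 + 4) = 2 - 1*(-296) = 2 + 296 = 298)
(-25/(3 - 43))*H = (-25/(3 - 43))*298 = (-25/(-40))*298 = -1/40*(-25)*298 = (5/8)*298 = 745/4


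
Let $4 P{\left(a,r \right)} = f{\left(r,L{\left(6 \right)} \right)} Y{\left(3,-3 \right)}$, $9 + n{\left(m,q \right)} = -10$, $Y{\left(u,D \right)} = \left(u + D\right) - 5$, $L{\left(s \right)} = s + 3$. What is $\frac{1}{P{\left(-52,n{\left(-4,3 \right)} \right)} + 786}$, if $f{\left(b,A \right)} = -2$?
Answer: $\frac{2}{1577} \approx 0.0012682$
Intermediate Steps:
$L{\left(s \right)} = 3 + s$
$Y{\left(u,D \right)} = -5 + D + u$ ($Y{\left(u,D \right)} = \left(D + u\right) - 5 = -5 + D + u$)
$n{\left(m,q \right)} = -19$ ($n{\left(m,q \right)} = -9 - 10 = -19$)
$P{\left(a,r \right)} = \frac{5}{2}$ ($P{\left(a,r \right)} = \frac{\left(-2\right) \left(-5 - 3 + 3\right)}{4} = \frac{\left(-2\right) \left(-5\right)}{4} = \frac{1}{4} \cdot 10 = \frac{5}{2}$)
$\frac{1}{P{\left(-52,n{\left(-4,3 \right)} \right)} + 786} = \frac{1}{\frac{5}{2} + 786} = \frac{1}{\frac{1577}{2}} = \frac{2}{1577}$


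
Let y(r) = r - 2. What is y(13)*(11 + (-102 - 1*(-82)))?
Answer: -99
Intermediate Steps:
y(r) = -2 + r
y(13)*(11 + (-102 - 1*(-82))) = (-2 + 13)*(11 + (-102 - 1*(-82))) = 11*(11 + (-102 + 82)) = 11*(11 - 20) = 11*(-9) = -99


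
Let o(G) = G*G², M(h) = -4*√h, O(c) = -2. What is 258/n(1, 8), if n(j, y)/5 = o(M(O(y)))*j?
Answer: -129*I*√2/640 ≈ -0.28505*I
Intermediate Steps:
o(G) = G³
n(j, y) = 640*I*j*√2 (n(j, y) = 5*((-4*I*√2)³*j) = 5*((128*I*√2)*j) = 5*(128*I*j*√2) = 640*I*j*√2)
258/n(1, 8) = 258/((640*I*1*√2)) = 258/((640*I*√2)) = 258*(-I*√2/1280) = -129*I*√2/640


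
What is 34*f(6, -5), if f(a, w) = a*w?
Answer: -1020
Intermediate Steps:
34*f(6, -5) = 34*(6*(-5)) = 34*(-30) = -1020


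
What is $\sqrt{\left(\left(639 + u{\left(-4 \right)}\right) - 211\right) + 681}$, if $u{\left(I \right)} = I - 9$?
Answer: $2 \sqrt{274} \approx 33.106$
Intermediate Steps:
$u{\left(I \right)} = -9 + I$
$\sqrt{\left(\left(639 + u{\left(-4 \right)}\right) - 211\right) + 681} = \sqrt{\left(\left(639 - 13\right) - 211\right) + 681} = \sqrt{\left(626 - 211\right) + 681} = \sqrt{415 + 681} = \sqrt{1096} = 2 \sqrt{274}$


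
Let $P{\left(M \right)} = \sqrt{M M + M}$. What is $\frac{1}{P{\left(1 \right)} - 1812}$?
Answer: $- \frac{906}{1641671} - \frac{\sqrt{2}}{3283342} \approx -0.00055231$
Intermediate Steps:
$P{\left(M \right)} = \sqrt{M + M^{2}}$ ($P{\left(M \right)} = \sqrt{M^{2} + M} = \sqrt{M + M^{2}}$)
$\frac{1}{P{\left(1 \right)} - 1812} = \frac{1}{\sqrt{1 \left(1 + 1\right)} - 1812} = \frac{1}{\sqrt{1 \cdot 2} - 1812} = \frac{1}{\sqrt{2} - 1812} = \frac{1}{-1812 + \sqrt{2}}$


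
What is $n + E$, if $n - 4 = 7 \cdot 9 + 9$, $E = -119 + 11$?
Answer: $-32$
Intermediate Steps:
$E = -108$
$n = 76$ ($n = 4 + \left(7 \cdot 9 + 9\right) = 4 + \left(63 + 9\right) = 4 + 72 = 76$)
$n + E = 76 - 108 = -32$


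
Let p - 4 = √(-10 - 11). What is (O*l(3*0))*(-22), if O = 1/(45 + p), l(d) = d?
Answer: 0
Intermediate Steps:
p = 4 + I*√21 (p = 4 + √(-10 - 11) = 4 + √(-21) = 4 + I*√21 ≈ 4.0 + 4.5826*I)
O = 1/(49 + I*√21) (O = 1/(45 + (4 + I*√21)) = 1/(49 + I*√21) ≈ 0.020231 - 0.0018921*I)
(O*l(3*0))*(-22) = ((7/346 - I*√21/2422)*(3*0))*(-22) = ((7/346 - I*√21/2422)*0)*(-22) = 0*(-22) = 0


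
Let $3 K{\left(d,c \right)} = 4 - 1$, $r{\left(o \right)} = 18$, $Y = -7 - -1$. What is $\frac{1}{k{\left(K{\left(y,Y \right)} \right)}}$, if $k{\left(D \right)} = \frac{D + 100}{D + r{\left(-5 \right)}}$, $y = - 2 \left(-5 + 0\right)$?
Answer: $\frac{19}{101} \approx 0.18812$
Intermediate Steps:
$Y = -6$ ($Y = -7 + 1 = -6$)
$y = 10$ ($y = \left(-2\right) \left(-5\right) = 10$)
$K{\left(d,c \right)} = 1$ ($K{\left(d,c \right)} = \frac{4 - 1}{3} = \frac{1}{3} \cdot 3 = 1$)
$k{\left(D \right)} = \frac{100 + D}{18 + D}$ ($k{\left(D \right)} = \frac{D + 100}{D + 18} = \frac{100 + D}{18 + D}$)
$\frac{1}{k{\left(K{\left(y,Y \right)} \right)}} = \frac{1}{\frac{1}{18 + 1} \left(100 + 1\right)} = \frac{1}{\frac{1}{19} \cdot 101} = \frac{1}{\frac{101}{19}} = \frac{19}{101}$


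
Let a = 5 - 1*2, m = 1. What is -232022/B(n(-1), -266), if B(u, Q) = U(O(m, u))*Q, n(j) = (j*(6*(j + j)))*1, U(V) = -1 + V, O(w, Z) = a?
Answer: 16573/38 ≈ 436.13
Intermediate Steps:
a = 3 (a = 5 - 2 = 3)
O(w, Z) = 3
n(j) = 12*j² (n(j) = (j*(6*(2*j)))*1 = (j*(12*j))*1 = (12*j²)*1 = 12*j²)
B(u, Q) = 2*Q (B(u, Q) = (-1 + 3)*Q = 2*Q)
-232022/B(n(-1), -266) = -232022/(2*(-266)) = -232022/(-532) = -232022*(-1/532) = 16573/38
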